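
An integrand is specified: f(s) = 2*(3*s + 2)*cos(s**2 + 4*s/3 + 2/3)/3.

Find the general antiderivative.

F(s) = sin(s**2 + 4*s/3 + 2/3) + C

The substitution u = s**2 + 4*s/3 + 2/3 works: f is exactly (dF/du)*(du/ds) for that inner function.
Check: d/ds[sin(s**2 + 4*s/3 + 2/3)] = 2*s*cos(s**2 + 4*s/3 + 2/3) + 4*cos(s**2 + 4*s/3 + 2/3)/3, which equals f(s).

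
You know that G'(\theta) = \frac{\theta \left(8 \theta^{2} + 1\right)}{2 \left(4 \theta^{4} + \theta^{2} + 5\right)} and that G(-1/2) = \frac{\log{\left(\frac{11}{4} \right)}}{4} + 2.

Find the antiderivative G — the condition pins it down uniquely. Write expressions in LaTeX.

G(\theta) = \frac{\log{\left(2 \theta^{4} + \frac{\theta^{2}}{2} + \frac{5}{2} \right)}}{4} + 2

G'(\theta) matches the chain-rule pattern g'(h)*h' with inner function h(\theta) = 2 \theta^{4} + \frac{\theta^{2}}{2} + \frac{5}{2}; substituting u = h(\theta) collapses the integral.
A general antiderivative is \frac{\log{\left(2 \theta^{4} + \frac{\theta^{2}}{2} + \frac{5}{2} \right)}}{4} + C.
The condition gives C = \frac{\log{\left(\frac{11}{4} \right)}}{4} + 2 - (\frac{\log{\left(\frac{11}{4} \right)}}{4}) = 2.
So G(\theta) = \frac{\log{\left(2 \theta^{4} + \frac{\theta^{2}}{2} + \frac{5}{2} \right)}}{4} + 2.
Check: d/d\theta[\frac{\log{\left(2 \theta^{4} + \frac{\theta^{2}}{2} + \frac{5}{2} \right)}}{4} + 2] = \frac{8 \theta^{3} + \theta}{8 \theta^{4} + 2 \theta^{2} + 10}, which equals G'(\theta).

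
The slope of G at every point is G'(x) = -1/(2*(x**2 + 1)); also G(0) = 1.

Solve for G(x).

The proposed G(x) is checked by its d/dx: the result must match the given G'(x).
A general antiderivative is -atan(x)/2 + C.
The condition gives C = 1 - (0) = 1.
So G(x) = 1 - atan(x)/2.
Check: d/dx[1 - atan(x)/2] = -1/(2*x**2 + 2), which equals G'(x).

G(x) = 1 - atan(x)/2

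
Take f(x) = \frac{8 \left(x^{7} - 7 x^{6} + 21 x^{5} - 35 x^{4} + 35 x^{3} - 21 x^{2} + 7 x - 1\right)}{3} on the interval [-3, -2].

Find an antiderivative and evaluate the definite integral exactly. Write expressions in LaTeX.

Antiderivative: F(x) = \frac{x^{8}}{3} - \frac{8 x^{7}}{3} + \frac{28 x^{6}}{3} - \frac{56 x^{5}}{3} + \frac{70 x^{4}}{3} - \frac{56 x^{3}}{3} + \frac{28 x^{2}}{3} - \frac{8 x}{3}; value = - \frac{58975}{3}

The substitution u = - x^{2} + 2 x - 1 works: f is exactly (dF/du)*(du/dx) for that inner function.
F(x) = \frac{x^{8}}{3} - \frac{8 x^{7}}{3} + \frac{28 x^{6}}{3} - \frac{56 x^{5}}{3} + \frac{70 x^{4}}{3} - \frac{56 x^{3}}{3} + \frac{28 x^{2}}{3} - \frac{8 x}{3} is an antiderivative of f.
Check: d/dx[\frac{x^{8}}{3} - \frac{8 x^{7}}{3} + \frac{28 x^{6}}{3} - \frac{56 x^{5}}{3} + \frac{70 x^{4}}{3} - \frac{56 x^{3}}{3} + \frac{28 x^{2}}{3} - \frac{8 x}{3}] = \frac{8 x^{7}}{3} - \frac{56 x^{6}}{3} + 56 x^{5} - \frac{280 x^{4}}{3} + \frac{280 x^{3}}{3} - 56 x^{2} + \frac{56 x}{3} - \frac{8}{3}, which equals f(x).
F(-2) = \frac{6560}{3}; F(-3) = 21845.
Integral = F(-2) - F(-3) = - \frac{58975}{3}.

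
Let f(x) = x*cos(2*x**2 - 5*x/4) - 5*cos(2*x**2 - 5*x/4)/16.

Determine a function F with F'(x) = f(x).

An antiderivative is F(x) = sin(2*x**2 - 5*x/4)/4.

The substitution u = 2*x**2 - 5*x/4 works: f is exactly (dF/du)*(du/dx) for that inner function.
Check: d/dx[sin(2*x**2 - 5*x/4)/4] = x*cos(2*x**2 - 5*x/4) - 5*cos(2*x**2 - 5*x/4)/16 = f(x).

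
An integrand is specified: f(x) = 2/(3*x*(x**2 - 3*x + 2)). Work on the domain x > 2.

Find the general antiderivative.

F(x) = (-2*log(x - 1) + log(x**2 - 2*x))/3 + C

Factor the denominator (3*x*(x - 2)*(x - 1)) and decompose: f = -2/(3*(x - 1)) + 1/(3*(x - 2)) + 1/(3*x); each piece integrates to a log, atan, or power term.
Check: d/dx[(-2*log(x - 1) + log(x**2 - 2*x))/3] = 2/(3*x**3 - 9*x**2 + 6*x), which equals f(x).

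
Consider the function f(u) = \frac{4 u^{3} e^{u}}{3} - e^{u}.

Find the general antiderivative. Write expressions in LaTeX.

F(u) = \frac{4 u^{3} e^{u}}{3} - 4 u^{2} e^{u} + 8 u e^{u} - 9 e^{u} + C

f has the shape v'r + vr' for v = \frac{4 u^{3}}{3} - 4 u^{2} + 8 u - 9 and r = e^{u} — it is the derivative of the product v*r.
Check: d/du[\frac{4 u^{3} e^{u}}{3} - 4 u^{2} e^{u} + 8 u e^{u} - 9 e^{u}] = \frac{4 u^{3} e^{u}}{3} - e^{u} = f(u).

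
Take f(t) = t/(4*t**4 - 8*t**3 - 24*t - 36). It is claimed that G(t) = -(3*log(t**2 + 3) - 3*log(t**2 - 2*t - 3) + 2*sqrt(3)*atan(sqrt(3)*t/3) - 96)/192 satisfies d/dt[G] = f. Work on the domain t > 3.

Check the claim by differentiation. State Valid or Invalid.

d/dt[G] = t/(4*t**4 - 8*t**3 - 24*t - 36)
This equals f(t) exactly, so the claim holds.

Valid: G'(t) = f(t).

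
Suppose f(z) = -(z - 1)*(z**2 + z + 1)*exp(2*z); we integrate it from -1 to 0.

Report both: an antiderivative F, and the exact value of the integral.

f has the shape u'v + uv' for u = -z**3/2 + 3*z**2/4 - 3*z/4 + 7/8 and v = exp(2*z) — it is the derivative of the product u*v.
F(z) = (-4*z**3 + 6*z**2 - 6*z + 7)*exp(2*z)/8 is an antiderivative of f.
Check: d/dz[(-4*z**3 + 6*z**2 - 6*z + 7)*exp(2*z)/8] = -z**3*exp(2*z) + exp(2*z), which equals f(z).
F(0) = 7/8; F(-1) = 23*exp(-2)/8.
Integral = F(0) - F(-1) = 7/8 - 23*exp(-2)/8.

Antiderivative: F(z) = (-4*z**3 + 6*z**2 - 6*z + 7)*exp(2*z)/8; value = 7/8 - 23*exp(-2)/8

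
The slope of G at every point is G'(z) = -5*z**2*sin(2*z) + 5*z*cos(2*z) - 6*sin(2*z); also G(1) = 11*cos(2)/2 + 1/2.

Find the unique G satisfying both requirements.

G'(z) has the shape u'v + uv' for u = 5*z**2/2 + 3 and v = cos(2*z) — it is the derivative of the product u*v.
A general antiderivative is -(-5*z**2/2 - 3)*cos(2*z) + C.
The condition gives C = 11*cos(2)/2 + 1/2 - (11*cos(2)/2) = 1/2.
So G(z) = 5*z**2*cos(2*z)/2 + 3*cos(2*z) + 1/2.
Check: d/dz[5*z**2*cos(2*z)/2 + 3*cos(2*z) + 1/2] = -5*z**2*sin(2*z) + 5*z*cos(2*z) - 6*sin(2*z) = G'(z).

G(z) = 5*z**2*cos(2*z)/2 + 3*cos(2*z) + 1/2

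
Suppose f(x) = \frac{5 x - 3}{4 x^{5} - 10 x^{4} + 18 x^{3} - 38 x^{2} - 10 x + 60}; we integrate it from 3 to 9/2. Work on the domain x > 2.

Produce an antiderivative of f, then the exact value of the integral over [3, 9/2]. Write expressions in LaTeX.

Factor the denominator (2 \left(x - 2\right) \left(x + 1\right) \left(2 x - 3\right) \left(x^{2} + 5\right)) and decompose: f = \frac{61 x - 184}{1566 \left(x^{2} + 5\right)} - \frac{36}{145 \left(2 x - 3\right)} - \frac{2}{45 \left(x + 1\right)} + \frac{7}{54 \left(x - 2\right)}; each piece integrates to a log, atan, or power term.
F(x) = \frac{7 \log{\left(x - 2 \right)}}{54} - \frac{18 \log{\left(x - \frac{3}{2} \right)}}{145} - \frac{2 \log{\left(x + 1 \right)}}{45} + \frac{61 \log{\left(x^{2} + 5 \right)}}{3132} - \frac{92 \sqrt{5} \operatorname{atan}{\left(\frac{\sqrt{5} x}{5} \right)}}{3915} is an antiderivative of f.
Check: d/dx[\frac{7 \log{\left(x - 2 \right)}}{54} - \frac{18 \log{\left(x - \frac{3}{2} \right)}}{145} - \frac{2 \log{\left(x + 1 \right)}}{45} + \frac{61 \log{\left(x^{2} + 5 \right)}}{3132} - \frac{92 \sqrt{5} \operatorname{atan}{\left(\frac{\sqrt{5} x}{5} \right)}}{3915}] = \frac{5 x - 3}{4 x^{5} - 10 x^{4} + 18 x^{3} - 38 x^{2} - 10 x + 60} = f(x).
F(9/2) = - \frac{18 \log{\left(3 \right)}}{145} - \frac{2 \log{\left(\frac{11}{2} \right)}}{45} - \frac{92 \sqrt{5} \operatorname{atan}{\left(\frac{9 \sqrt{5}}{10} \right)}}{3915} + \frac{61 \log{\left(\frac{101}{4} \right)}}{3132} + \frac{7 \log{\left(\frac{5}{2} \right)}}{54}; F(3) = - \frac{2 \log{\left(4 \right)}}{45} - \frac{18 \log{\left(\frac{3}{2} \right)}}{145} - \frac{92 \sqrt{5} \operatorname{atan}{\left(\frac{3 \sqrt{5}}{5} \right)}}{3915} + \frac{61 \log{\left(14 \right)}}{3132}.
Integral = F(9/2) - F(3) = - \frac{18 \log{\left(3 \right)}}{145} - \frac{2 \log{\left(\frac{11}{2} \right)}}{45} - \frac{92 \sqrt{5} \operatorname{atan}{\left(\frac{9 \sqrt{5}}{10} \right)}}{3915} - \frac{61 \log{\left(14 \right)}}{3132} + \frac{92 \sqrt{5} \operatorname{atan}{\left(\frac{3 \sqrt{5}}{5} \right)}}{3915} + \frac{18 \log{\left(\frac{3}{2} \right)}}{145} + \frac{2 \log{\left(4 \right)}}{45} + \frac{61 \log{\left(\frac{101}{4} \right)}}{3132} + \frac{7 \log{\left(\frac{5}{2} \right)}}{54}.

Antiderivative: F(x) = \frac{7 \log{\left(x - 2 \right)}}{54} - \frac{18 \log{\left(x - \frac{3}{2} \right)}}{145} - \frac{2 \log{\left(x + 1 \right)}}{45} + \frac{61 \log{\left(x^{2} + 5 \right)}}{3132} - \frac{92 \sqrt{5} \operatorname{atan}{\left(\frac{\sqrt{5} x}{5} \right)}}{3915}; value = - \frac{18 \log{\left(3 \right)}}{145} - \frac{2 \log{\left(\frac{11}{2} \right)}}{45} - \frac{92 \sqrt{5} \operatorname{atan}{\left(\frac{9 \sqrt{5}}{10} \right)}}{3915} - \frac{61 \log{\left(14 \right)}}{3132} + \frac{92 \sqrt{5} \operatorname{atan}{\left(\frac{3 \sqrt{5}}{5} \right)}}{3915} + \frac{18 \log{\left(\frac{3}{2} \right)}}{145} + \frac{2 \log{\left(4 \right)}}{45} + \frac{61 \log{\left(\frac{101}{4} \right)}}{3132} + \frac{7 \log{\left(\frac{5}{2} \right)}}{54}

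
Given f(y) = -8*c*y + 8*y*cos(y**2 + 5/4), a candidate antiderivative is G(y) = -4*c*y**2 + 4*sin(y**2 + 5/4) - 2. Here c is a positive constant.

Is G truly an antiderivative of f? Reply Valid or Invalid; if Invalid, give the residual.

d/dy[G] = -8*c*y + 8*y*cos(y**2 + 5/4)
This equals f(y) exactly, so the claim holds.

Valid - the claim checks out under differentiation.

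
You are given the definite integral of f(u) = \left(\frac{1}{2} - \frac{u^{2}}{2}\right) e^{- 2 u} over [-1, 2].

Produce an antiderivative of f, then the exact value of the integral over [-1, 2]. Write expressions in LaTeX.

Antiderivative: F(u) = \frac{\left(2 u^{2} + 2 u - 1\right) e^{- 2 u}}{8}; value = \frac{11}{8 e^{4}} + \frac{e^{2}}{8}

f has the shape v'r + vr' for v = \frac{u^{2}}{4} + \frac{u}{4} - \frac{1}{8} and r = e^{- 2 u} — it is the derivative of the product v*r.
F(u) = \frac{\left(2 u^{2} + 2 u - 1\right) e^{- 2 u}}{8} is an antiderivative of f.
Check: d/du[\frac{\left(2 u^{2} + 2 u - 1\right) e^{- 2 u}}{8}] = \frac{\left(1 - u^{2}\right) e^{- 2 u}}{2}, which equals f(u).
F(2) = \frac{11}{8 e^{4}}; F(-1) = - \frac{e^{2}}{8}.
Integral = F(2) - F(-1) = \frac{11}{8 e^{4}} + \frac{e^{2}}{8}.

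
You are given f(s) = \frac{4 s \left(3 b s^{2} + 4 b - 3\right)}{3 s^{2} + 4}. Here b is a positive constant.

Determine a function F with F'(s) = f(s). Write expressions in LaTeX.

Whatever form F(s) takes, F'(s) = f(s) is non-negotiable.
Check: d/ds[\frac{4 b s^{2} - \log{\left(s^{2} + \frac{4}{3} \right)} - 3 \log{\left(3 s^{2} + 4 \right)}}{2}] = \frac{12 b s^{3} + 16 b s - 12 s}{3 s^{2} + 4}, which equals f(s).

An antiderivative is F(s) = \frac{4 b s^{2} - \log{\left(s^{2} + \frac{4}{3} \right)} - 3 \log{\left(3 s^{2} + 4 \right)}}{2}.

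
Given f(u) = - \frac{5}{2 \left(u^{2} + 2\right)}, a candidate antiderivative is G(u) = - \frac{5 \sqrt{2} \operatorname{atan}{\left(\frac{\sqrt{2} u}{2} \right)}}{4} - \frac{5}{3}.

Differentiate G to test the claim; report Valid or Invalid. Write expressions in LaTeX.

d/du[G] = - \frac{5}{2 u^{2} + 4}
This equals f(u) exactly, so the claim holds.

Valid. The derivative of G reproduces f.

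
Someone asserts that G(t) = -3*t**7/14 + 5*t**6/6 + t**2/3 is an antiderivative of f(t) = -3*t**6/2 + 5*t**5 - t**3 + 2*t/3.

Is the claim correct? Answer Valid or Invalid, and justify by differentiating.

Invalid: d/dt[G] - f = t**3, which is not 0.

d/dt[G] = -3*t**6/2 + 5*t**5 + 2*t/3
d/dt[G] - f(t) = t**3 != 0.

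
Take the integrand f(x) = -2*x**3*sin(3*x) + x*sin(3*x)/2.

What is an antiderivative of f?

The integrand splits into summands that can be handled one at a time.
Check: d/dx[(36*x**3*cos(3*x) - 36*x**2*sin(3*x) - 33*x*cos(3*x) + 11*sin(3*x))/54] = -2*x**3*sin(3*x) + x*sin(3*x)/2 = f(x).

An antiderivative is F(x) = (36*x**3*cos(3*x) - 36*x**2*sin(3*x) - 33*x*cos(3*x) + 11*sin(3*x))/54.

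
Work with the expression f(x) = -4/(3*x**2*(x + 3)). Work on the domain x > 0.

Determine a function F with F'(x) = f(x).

An antiderivative is F(x) = -4*(-x*log(x) + x*log(x + 3) - 3)/(27*x).

The denominator factors as 3*x**2*(x + 3); partial fractions split f into directly integrable pieces: -4/(27*(x + 3)) + 4/(27*x) - 4/(9*x**2).
Check: d/dx[-4*(-x*log(x) + x*log(x + 3) - 3)/(27*x)] = -4/(3*x**3 + 9*x**2), which equals f(x).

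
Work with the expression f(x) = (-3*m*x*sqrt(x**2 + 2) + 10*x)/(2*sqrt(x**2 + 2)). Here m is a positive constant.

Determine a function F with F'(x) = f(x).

An antiderivative is F(x) = -3*m*x**2/4 + 5*sqrt(x**2 + 2).

For F(x) to be correct the identity F'(x) - f(x) = 0 must hold.
Check: d/dx[-3*m*x**2/4 + 5*sqrt(x**2 + 2)] = (-3*m*x*sqrt(x**2 + 2) + 10*x)/(2*sqrt(x**2 + 2)) = f(x).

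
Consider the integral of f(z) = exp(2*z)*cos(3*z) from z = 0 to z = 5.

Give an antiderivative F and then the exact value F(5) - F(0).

A first test for any F(z): its z-derivative must equal f(z) identically.
F(z) = 3*exp(2*z)*sin(3*z)/13 + 2*exp(2*z)*cos(3*z)/13 is an antiderivative of f.
Check: d/dz[3*exp(2*z)*sin(3*z)/13 + 2*exp(2*z)*cos(3*z)/13] = exp(2*z)*cos(3*z) = f(z).
F(5) = 2*exp(10)*cos(15)/13 + 3*exp(10)*sin(15)/13; F(0) = 2/13.
Integral = F(5) - F(0) = 2*exp(10)*cos(15)/13 - 2/13 + 3*exp(10)*sin(15)/13.

Antiderivative: F(z) = 3*exp(2*z)*sin(3*z)/13 + 2*exp(2*z)*cos(3*z)/13; value = 2*exp(10)*cos(15)/13 - 2/13 + 3*exp(10)*sin(15)/13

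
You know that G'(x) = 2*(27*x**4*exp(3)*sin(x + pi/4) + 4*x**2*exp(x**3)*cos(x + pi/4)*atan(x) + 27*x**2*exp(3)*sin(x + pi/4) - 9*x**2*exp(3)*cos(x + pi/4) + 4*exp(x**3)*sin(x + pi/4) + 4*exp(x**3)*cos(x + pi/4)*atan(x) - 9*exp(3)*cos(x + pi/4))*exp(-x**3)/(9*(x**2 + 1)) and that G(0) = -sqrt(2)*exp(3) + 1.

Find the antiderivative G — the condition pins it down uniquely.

G(x) = (-2*(9*exp(3 - x**3) - 4*atan(x))*sin(x + pi/4) + 9)/9

G'(x) has the shape u'v + uv' for u = -2*exp(3 - x**3) + 8*atan(x)/9 and v = sin(x + pi/4) — it is the derivative of the product u*v.
A general antiderivative is -2*(3*exp(3 - x**3) - 4*atan(x)/3)*sin(x + pi/4)/3 + C.
The condition gives C = -sqrt(2)*exp(3) + 1 - (-sqrt(2)*exp(3)) = 1.
So G(x) = (-2*(9*exp(3 - x**3) - 4*atan(x))*sin(x + pi/4) + 9)/9.
Check: d/dx[(-2*(9*exp(3 - x**3) - 4*atan(x))*sin(x + pi/4) + 9)/9] = (54*x**4*sin(x + pi/4) + 8*x**2*exp(-3)*exp(x**3)*cos(x + pi/4)*atan(x) + 54*x**2*sin(x + pi/4) - 18*x**2*cos(x + pi/4) + 8*exp(-3)*exp(x**3)*sin(x + pi/4) + 8*exp(-3)*exp(x**3)*cos(x + pi/4)*atan(x) - 18*cos(x + pi/4))/(9*x**2*exp(-3)*exp(x**3) + 9*exp(-3)*exp(x**3)), which equals G'(x).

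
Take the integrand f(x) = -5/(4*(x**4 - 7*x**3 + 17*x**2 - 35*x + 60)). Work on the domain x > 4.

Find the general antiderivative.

The denominator factors as 4*(x - 4)*(x - 3)*(x**2 + 5); partial fractions split f into directly integrable pieces: -5*(x + 1)/(168*(x**2 + 5)) + 5/(56*(x - 3)) - 5/(84*(x - 4)).
Check: d/dx[-(20*log(x - 4) - 30*log(x - 3) + 5*log(x**2 + 5) + 2*sqrt(5)*atan(sqrt(5)*x/5))/336] = -5/(4*x**4 - 28*x**3 + 68*x**2 - 140*x + 240), which equals f(x).

F(x) = -(20*log(x - 4) - 30*log(x - 3) + 5*log(x**2 + 5) + 2*sqrt(5)*atan(sqrt(5)*x/5))/336 + C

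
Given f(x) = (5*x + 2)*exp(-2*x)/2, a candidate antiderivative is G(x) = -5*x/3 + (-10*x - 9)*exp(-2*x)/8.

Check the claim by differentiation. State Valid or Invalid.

d/dx[G] = (15*x - 10*exp(2*x) + 6)*exp(-2*x)/6
d/dx[G] - f(x) = -5/3 != 0.

Invalid: d/dx[G] - f = -5/3, which is not 0.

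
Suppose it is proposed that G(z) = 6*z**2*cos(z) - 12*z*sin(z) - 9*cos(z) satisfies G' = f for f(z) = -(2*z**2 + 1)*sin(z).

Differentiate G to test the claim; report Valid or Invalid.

Invalid: d/dz[G] - f = -4*z**2*sin(z) - 2*sin(z), which is not 0.

d/dz[G] = -6*z**2*sin(z) - 3*sin(z)
d/dz[G] - f(z) = -4*z**2*sin(z) - 2*sin(z) != 0.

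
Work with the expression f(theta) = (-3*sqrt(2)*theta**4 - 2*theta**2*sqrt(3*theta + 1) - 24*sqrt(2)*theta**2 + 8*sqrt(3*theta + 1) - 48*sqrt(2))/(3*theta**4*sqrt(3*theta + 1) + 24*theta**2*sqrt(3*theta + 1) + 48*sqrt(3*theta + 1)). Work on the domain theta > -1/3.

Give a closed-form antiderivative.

An antiderivative is F(theta) = theta/(3*theta**2/2 + 6) - 4*sqrt(3*theta/2 + 1/2)/3.

Recover f(theta) by differentiating a candidate F(theta); any mismatch rules it out.
Check: d/dtheta[theta/(3*theta**2/2 + 6) - 4*sqrt(3*theta/2 + 1/2)/3] = (-3*sqrt(2)*theta**4 - 2*theta**2*sqrt(3*theta + 1) - 24*sqrt(2)*theta**2 + 8*sqrt(3*theta + 1) - 48*sqrt(2))/(3*theta**4*sqrt(3*theta + 1) + 24*theta**2*sqrt(3*theta + 1) + 48*sqrt(3*theta + 1)) = f(theta).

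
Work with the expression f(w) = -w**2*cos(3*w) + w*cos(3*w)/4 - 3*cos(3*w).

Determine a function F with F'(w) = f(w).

Integrate term by term and add the pieces.
Check: d/dw[-w**2*sin(3*w)/3 + w*sin(3*w)/12 - 2*w*cos(3*w)/9 - 25*sin(3*w)/27 + cos(3*w)/36] = -w**2*cos(3*w) + w*cos(3*w)/4 - 3*cos(3*w) = f(w).

An antiderivative is F(w) = -w**2*sin(3*w)/3 + w*sin(3*w)/12 - 2*w*cos(3*w)/9 - 25*sin(3*w)/27 + cos(3*w)/36.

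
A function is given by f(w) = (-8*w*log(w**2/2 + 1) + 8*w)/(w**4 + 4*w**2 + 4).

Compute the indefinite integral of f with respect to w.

F(w) = 4*log(w**2/2 + 1)/(w**2 + 2) + C

f has the shape u'v + uv' for u = 4/(w**2 + 2) and v = log(w**2/2 + 1) — it is the derivative of the product u*v.
Check: d/dw[4*log(w**2/2 + 1)/(w**2 + 2)] = (-8*w*log(w**2/2 + 1) + 8*w)/(w**4 + 4*w**2 + 4) = f(w).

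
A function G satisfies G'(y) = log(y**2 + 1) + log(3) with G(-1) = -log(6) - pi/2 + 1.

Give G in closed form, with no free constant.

G(y) = y*log(3*y**2 + 3) - 2*y + 2*atan(y) - 1

The proposed G(y) is checked by its d/dy: the result must match the given G'(y).
A general antiderivative is y*log(3*y**2 + 3) - 2*y + 2*atan(y) + C.
The condition gives C = -log(6) - pi/2 + 1 - (-log(6) - pi/2 + 2) = -1.
So G(y) = y*log(3*y**2 + 3) - 2*y + 2*atan(y) - 1.
Check: d/dy[y*log(3*y**2 + 3) - 2*y + 2*atan(y) - 1] = log(y**2 + 1) + log(3) = G'(y).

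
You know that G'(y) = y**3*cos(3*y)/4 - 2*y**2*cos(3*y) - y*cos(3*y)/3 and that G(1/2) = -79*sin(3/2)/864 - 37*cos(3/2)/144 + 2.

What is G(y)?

Integrate term by term and add the pieces.
A general antiderivative is y**3*sin(3*y)/12 - 2*y**2*sin(3*y)/3 + y**2*cos(3*y)/12 - y*sin(3*y)/6 - 4*y*cos(3*y)/9 + 4*sin(3*y)/27 - cos(3*y)/18 + C.
The condition gives C = -79*sin(3/2)/864 - 37*cos(3/2)/144 + 2 - (-79*sin(3/2)/864 - 37*cos(3/2)/144) = 2.
So G(y) = y**3*sin(3*y)/12 - 2*y**2*sin(3*y)/3 + y**2*cos(3*y)/12 - y*sin(3*y)/6 - 4*y*cos(3*y)/9 + 4*sin(3*y)/27 - cos(3*y)/18 + 2.
Check: d/dy[y**3*sin(3*y)/12 - 2*y**2*sin(3*y)/3 + y**2*cos(3*y)/12 - y*sin(3*y)/6 - 4*y*cos(3*y)/9 + 4*sin(3*y)/27 - cos(3*y)/18 + 2] = y**3*cos(3*y)/4 - 2*y**2*cos(3*y) - y*cos(3*y)/3 = G'(y).

G(y) = y**3*sin(3*y)/12 - 2*y**2*sin(3*y)/3 + y**2*cos(3*y)/12 - y*sin(3*y)/6 - 4*y*cos(3*y)/9 + 4*sin(3*y)/27 - cos(3*y)/18 + 2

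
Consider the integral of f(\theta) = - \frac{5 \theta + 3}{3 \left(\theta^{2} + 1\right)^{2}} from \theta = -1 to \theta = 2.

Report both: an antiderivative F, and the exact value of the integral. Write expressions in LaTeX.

Antiderivative: F(\theta) = - \frac{3 \theta - 5}{6 \theta^{2} + 6} - \frac{\operatorname{atan}{\left(\theta \right)}}{2}; value = - \frac{7}{10} - \frac{\operatorname{atan}{\left(2 \right)}}{2} - \frac{\pi}{8}

Recover f(\theta) by differentiating a candidate F(\theta); any mismatch rules it out.
F(\theta) = - \frac{3 \theta - 5}{6 \theta^{2} + 6} - \frac{\operatorname{atan}{\left(\theta \right)}}{2} is an antiderivative of f.
Check: d/d\theta[- \frac{3 \theta - 5}{6 \theta^{2} + 6} - \frac{\operatorname{atan}{\left(\theta \right)}}{2}] = \frac{- 5 \theta - 3}{3 \theta^{4} + 6 \theta^{2} + 3}, which equals f(\theta).
F(2) = - \frac{\operatorname{atan}{\left(2 \right)}}{2} - \frac{1}{30}; F(-1) = \frac{\pi}{8} + \frac{2}{3}.
Integral = F(2) - F(-1) = - \frac{7}{10} - \frac{\operatorname{atan}{\left(2 \right)}}{2} - \frac{\pi}{8}.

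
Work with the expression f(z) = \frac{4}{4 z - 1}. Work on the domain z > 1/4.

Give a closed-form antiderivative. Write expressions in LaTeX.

An antiderivative is F(z) = \log{\left(2 z - \frac{1}{2} \right)}.

Recover f(z) by differentiating a candidate F(z); any mismatch rules it out.
Check: d/dz[\log{\left(2 z - \frac{1}{2} \right)}] = \frac{4}{4 z - 1} = f(z).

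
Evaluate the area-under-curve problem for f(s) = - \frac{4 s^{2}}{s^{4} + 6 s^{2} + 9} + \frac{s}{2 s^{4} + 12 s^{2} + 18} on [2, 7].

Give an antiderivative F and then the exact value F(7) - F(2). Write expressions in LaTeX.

The integrand splits into summands that can be handled one at a time.
F(s) = \frac{24 s - 8 \sqrt{3} \left(s^{2} + 3\right) \operatorname{atan}{\left(\frac{\sqrt{3} s}{3} \right)} - 3}{12 \left(s^{2} + 3\right)} is an antiderivative of f.
Check: d/ds[\frac{24 s - 8 \sqrt{3} \left(s^{2} + 3\right) \operatorname{atan}{\left(\frac{\sqrt{3} s}{3} \right)} - 3}{12 \left(s^{2} + 3\right)}] = \frac{- 8 s^{2} + s}{2 s^{4} + 12 s^{2} + 18}, which equals f(s).
F(7) = - \frac{2 \sqrt{3} \operatorname{atan}{\left(\frac{7 \sqrt{3}}{3} \right)}}{3} + \frac{55}{208}; F(2) = - \frac{2 \sqrt{3} \operatorname{atan}{\left(\frac{2 \sqrt{3}}{3} \right)}}{3} + \frac{15}{28}.
Integral = F(7) - F(2) = - \frac{2 \sqrt{3} \operatorname{atan}{\left(\frac{7 \sqrt{3}}{3} \right)}}{3} - \frac{395}{1456} + \frac{2 \sqrt{3} \operatorname{atan}{\left(\frac{2 \sqrt{3}}{3} \right)}}{3}.

Antiderivative: F(s) = \frac{24 s - 8 \sqrt{3} \left(s^{2} + 3\right) \operatorname{atan}{\left(\frac{\sqrt{3} s}{3} \right)} - 3}{12 \left(s^{2} + 3\right)}; value = - \frac{2 \sqrt{3} \operatorname{atan}{\left(\frac{7 \sqrt{3}}{3} \right)}}{3} - \frac{395}{1456} + \frac{2 \sqrt{3} \operatorname{atan}{\left(\frac{2 \sqrt{3}}{3} \right)}}{3}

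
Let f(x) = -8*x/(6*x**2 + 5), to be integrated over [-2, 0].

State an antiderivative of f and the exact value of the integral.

Antiderivative: F(x) = -2*log(2*x**2 + 5/3)/3; value = -2*log(5/3)/3 + 2*log(29/3)/3

f matches the chain-rule pattern g'(h)*h' with inner function h(x) = 2*x**2 + 5/3; substituting u = h(x) collapses the integral.
F(x) = -2*log(2*x**2 + 5/3)/3 is an antiderivative of f.
Check: d/dx[-2*log(2*x**2 + 5/3)/3] = -8*x/(6*x**2 + 5) = f(x).
F(0) = -2*log(5/3)/3; F(-2) = -2*log(29/3)/3.
Integral = F(0) - F(-2) = -2*log(5/3)/3 + 2*log(29/3)/3.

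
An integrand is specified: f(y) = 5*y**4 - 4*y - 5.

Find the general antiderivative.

The integrand splits into summands that can be handled one at a time.
Check: d/dy[y**5 - 2*y**2 - 5*y] = 5*y**4 - 4*y - 5 = f(y).

F(y) = y**5 - 2*y**2 - 5*y + C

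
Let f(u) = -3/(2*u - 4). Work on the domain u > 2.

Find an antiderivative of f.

Since d/du undoes antidifferentiation here, F'(u) = f(u) is required of F(u).
Check: d/du[-3*log(u - 2)/2] = -3/(2*u - 4) = f(u).

An antiderivative is F(u) = -3*log(u - 2)/2.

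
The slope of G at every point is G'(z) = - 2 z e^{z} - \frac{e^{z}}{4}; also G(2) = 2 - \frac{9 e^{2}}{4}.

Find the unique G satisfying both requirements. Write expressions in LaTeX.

G(z) = - \frac{8 z e^{z} - 7 e^{z} - 8}{4}

G'(z) has the shape u'v + uv' for u = \frac{7}{4} - 2 z and v = e^{z} — it is the derivative of the product u*v.
A general antiderivative is \frac{\left(7 - 8 z\right) e^{z}}{4} + C.
The condition gives C = 2 - \frac{9 e^{2}}{4} - (- \frac{9 e^{2}}{4}) = 2.
So G(z) = - \frac{8 z e^{z} - 7 e^{z} - 8}{4}.
Check: d/dz[- \frac{8 z e^{z} - 7 e^{z} - 8}{4}] = - 2 z e^{z} - \frac{e^{z}}{4} = G'(z).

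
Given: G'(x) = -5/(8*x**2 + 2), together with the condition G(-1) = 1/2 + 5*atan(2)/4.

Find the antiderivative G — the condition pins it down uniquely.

Differentiate the proposed G(x) back; it has to land on the given G'(x).
A general antiderivative is -5*atan(2*x)/4 + C.
The condition gives C = 1/2 + 5*atan(2)/4 - (5*atan(2)/4) = 1/2.
So G(x) = (2 - 5*atan(2*x))/4.
Check: d/dx[(2 - 5*atan(2*x))/4] = -5/(8*x**2 + 2) = G'(x).

G(x) = (2 - 5*atan(2*x))/4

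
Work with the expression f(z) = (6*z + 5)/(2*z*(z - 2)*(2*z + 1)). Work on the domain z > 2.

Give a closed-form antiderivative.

Factor the denominator (2*z*(z - 2)*(2*z + 1)) and decompose: f = 4/(5*(2*z + 1)) + 17/(20*(z - 2)) - 5/(4*z); each piece integrates to a log, atan, or power term.
Check: d/dz[-5*log(z)/4 + 17*log(z - 2)/20 + 2*log(z + 1/2)/5] = (6*z + 5)/(4*z**3 - 6*z**2 - 4*z), which equals f(z).

An antiderivative is F(z) = -5*log(z)/4 + 17*log(z - 2)/20 + 2*log(z + 1/2)/5.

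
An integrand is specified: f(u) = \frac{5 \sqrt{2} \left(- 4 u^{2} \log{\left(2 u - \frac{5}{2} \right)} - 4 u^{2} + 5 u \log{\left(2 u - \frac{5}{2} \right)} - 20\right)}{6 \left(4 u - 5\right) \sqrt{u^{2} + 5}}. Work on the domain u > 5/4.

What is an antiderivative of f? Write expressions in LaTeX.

An antiderivative is F(u) = - \frac{5 \sqrt{2} \sqrt{u^{2} + 5} \log{\left(2 u - \frac{5}{2} \right)}}{6}.

Recognize the product-rule pattern: f = v'r + vr' with v = - \frac{5 \sqrt{\frac{u^{2}}{2} + \frac{5}{2}}}{3}, r = \log{\left(2 u - \frac{5}{2} \right)}, so integration by parts undoes it.
Check: d/du[- \frac{5 \sqrt{2} \sqrt{u^{2} + 5} \log{\left(2 u - \frac{5}{2} \right)}}{6}] = \frac{- 20 \sqrt{2} u^{2} \log{\left(2 u - \frac{5}{2} \right)} - 20 \sqrt{2} u^{2} + 25 \sqrt{2} u \log{\left(2 u - \frac{5}{2} \right)} - 100 \sqrt{2}}{24 u \sqrt{u^{2} + 5} - 30 \sqrt{u^{2} + 5}}, which equals f(u).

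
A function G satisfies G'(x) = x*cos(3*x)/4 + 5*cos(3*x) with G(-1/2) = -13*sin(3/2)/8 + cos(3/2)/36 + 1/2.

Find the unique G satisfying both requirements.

The integrand splits into summands that can be handled one at a time.
A general antiderivative is x*sin(3*x)/12 + 5*sin(3*x)/3 + cos(3*x)/36 + C.
The condition gives C = -13*sin(3/2)/8 + cos(3/2)/36 + 1/2 - (-13*sin(3/2)/8 + cos(3/2)/36) = 1/2.
So G(x) = (3*x*sin(3*x) + 60*sin(3*x) + cos(3*x) + 18)/36.
Check: d/dx[(3*x*sin(3*x) + 60*sin(3*x) + cos(3*x) + 18)/36] = x*cos(3*x)/4 + 5*cos(3*x) = G'(x).

G(x) = (3*x*sin(3*x) + 60*sin(3*x) + cos(3*x) + 18)/36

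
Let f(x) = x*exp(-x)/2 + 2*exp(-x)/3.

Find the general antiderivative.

F(x) = (-3*x - 7)*exp(-x)/6 + C

f has the shape u'v + uv' for u = -x/2 - 7/6 and v = exp(-x) — it is the derivative of the product u*v.
Check: d/dx[(-3*x - 7)*exp(-x)/6] = (3*x + 4)*exp(-x)/6, which equals f(x).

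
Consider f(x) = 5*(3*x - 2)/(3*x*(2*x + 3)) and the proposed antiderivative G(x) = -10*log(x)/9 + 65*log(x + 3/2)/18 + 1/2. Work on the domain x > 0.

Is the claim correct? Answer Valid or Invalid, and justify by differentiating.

d/dx[G] = (15*x - 10)/(6*x**2 + 9*x)
This equals f(x) exactly, so the claim holds.

Valid: G'(x) = f(x).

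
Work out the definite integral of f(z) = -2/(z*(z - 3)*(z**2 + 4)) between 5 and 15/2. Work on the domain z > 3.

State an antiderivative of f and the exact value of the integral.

The denominator factors as z*(z - 3)*(z**2 + 4); partial fractions split f into directly integrable pieces: -(3*z - 4)/(26*(z**2 + 4)) - 2/(39*(z - 3)) + 1/(6*z).
F(z) = log(z)/6 - 2*log(z - 3)/39 - 3*log(z**2 + 4)/52 + atan(z/2)/13 is an antiderivative of f.
Check: d/dz[log(z)/6 - 2*log(z - 3)/39 - 3*log(z**2 + 4)/52 + atan(z/2)/13] = -2/(z**4 - 3*z**3 + 4*z**2 - 12*z), which equals f(z).
F(15/2) = -3*log(241/4)/52 - 2*log(9/2)/39 + atan(15/4)/13 + log(15/2)/6; F(5) = -3*log(29)/52 - 2*log(2)/39 + atan(5/2)/13 + log(5)/6.
Integral = F(15/2) - F(5) = -log(5)/6 - 3*log(241/4)/52 - atan(5/2)/13 - 2*log(9/2)/39 + 2*log(2)/39 + atan(15/4)/13 + 3*log(29)/52 + log(15/2)/6.

Antiderivative: F(z) = log(z)/6 - 2*log(z - 3)/39 - 3*log(z**2 + 4)/52 + atan(z/2)/13; value = -log(5)/6 - 3*log(241/4)/52 - atan(5/2)/13 - 2*log(9/2)/39 + 2*log(2)/39 + atan(15/4)/13 + 3*log(29)/52 + log(15/2)/6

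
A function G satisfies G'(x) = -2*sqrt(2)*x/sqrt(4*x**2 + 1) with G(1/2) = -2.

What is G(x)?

G(x) = -sqrt(2*x**2 + 1/2) - 1

G'(x) matches the chain-rule pattern g'(h)*h' with inner function h(x) = 2*x**2 + 1/2; substituting u = h(x) collapses the integral.
A general antiderivative is -sqrt(2*x**2 + 1/2) + C.
The condition gives C = -2 - (-1) = -1.
So G(x) = -sqrt(2*x**2 + 1/2) - 1.
Check: d/dx[-sqrt(2*x**2 + 1/2) - 1] = -2*sqrt(2)*x/sqrt(4*x**2 + 1) = G'(x).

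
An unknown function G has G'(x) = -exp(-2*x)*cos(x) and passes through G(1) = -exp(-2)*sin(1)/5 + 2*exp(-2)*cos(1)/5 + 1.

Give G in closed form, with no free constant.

Differentiate the proposed G(x) back; it has to land on the given G'(x).
A general antiderivative is -exp(-2*x)*sin(x)/5 + 2*exp(-2*x)*cos(x)/5 + C.
The condition gives C = -exp(-2)*sin(1)/5 + 2*exp(-2)*cos(1)/5 + 1 - (-exp(-2)*sin(1)/5 + 2*exp(-2)*cos(1)/5) = 1.
So G(x) = (5*exp(2*x) - sin(x) + 2*cos(x))*exp(-2*x)/5.
Check: d/dx[(5*exp(2*x) - sin(x) + 2*cos(x))*exp(-2*x)/5] = -exp(-2*x)*cos(x) = G'(x).

G(x) = (5*exp(2*x) - sin(x) + 2*cos(x))*exp(-2*x)/5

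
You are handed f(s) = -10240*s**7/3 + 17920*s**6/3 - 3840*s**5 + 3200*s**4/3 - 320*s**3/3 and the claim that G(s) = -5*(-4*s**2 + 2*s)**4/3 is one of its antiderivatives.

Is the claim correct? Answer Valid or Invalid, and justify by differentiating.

d/ds[G] = -10240*s**7/3 + 17920*s**6/3 - 3840*s**5 + 3200*s**4/3 - 320*s**3/3
This equals f(s) exactly, so the claim holds.

Valid - the claim checks out under differentiation.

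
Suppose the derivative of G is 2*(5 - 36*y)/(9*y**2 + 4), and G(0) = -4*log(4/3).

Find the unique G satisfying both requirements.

G(y) = (-12*log(3*y**2 + 4/3) + 5*atan(3*y/2))/3

Recover the given G'(y) by differentiating a candidate G(y); any mismatch rules it out.
A general antiderivative is -4*log(3*y**2 + 4/3) + 5*atan(3*y/2)/3 + C.
The condition gives C = -4*log(4/3) - (-4*log(4/3)) = 0.
So G(y) = (-12*log(3*y**2 + 4/3) + 5*atan(3*y/2))/3.
Check: d/dy[(-12*log(3*y**2 + 4/3) + 5*atan(3*y/2))/3] = (10 - 72*y)/(9*y**2 + 4), which equals G'(y).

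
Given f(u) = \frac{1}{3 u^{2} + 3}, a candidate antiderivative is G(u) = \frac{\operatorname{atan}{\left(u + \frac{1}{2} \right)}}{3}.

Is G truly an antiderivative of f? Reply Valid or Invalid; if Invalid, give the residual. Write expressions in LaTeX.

d/du[G] = \frac{4}{12 u^{2} + 12 u + 15}
d/du[G] - f(u) = \frac{- 4 u - 1}{12 u^{4} + 12 u^{3} + 27 u^{2} + 12 u + 15} != 0.

Invalid: d/du[G] - f = \frac{- 4 u - 1}{12 u^{4} + 12 u^{3} + 27 u^{2} + 12 u + 15}, which is not 0.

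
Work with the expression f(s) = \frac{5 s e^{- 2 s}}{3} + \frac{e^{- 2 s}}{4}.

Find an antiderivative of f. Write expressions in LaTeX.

Recognize the product-rule pattern: f = u'v + uv' with u = - \frac{5 s}{6} - \frac{13}{24}, v = e^{- 2 s}, so integration by parts undoes it.
Check: d/ds[\frac{\left(- 20 s - 13\right) e^{- 2 s}}{24}] = \frac{\left(20 s + 3\right) e^{- 2 s}}{12}, which equals f(s).

An antiderivative is F(s) = \frac{\left(- 20 s - 13\right) e^{- 2 s}}{24}.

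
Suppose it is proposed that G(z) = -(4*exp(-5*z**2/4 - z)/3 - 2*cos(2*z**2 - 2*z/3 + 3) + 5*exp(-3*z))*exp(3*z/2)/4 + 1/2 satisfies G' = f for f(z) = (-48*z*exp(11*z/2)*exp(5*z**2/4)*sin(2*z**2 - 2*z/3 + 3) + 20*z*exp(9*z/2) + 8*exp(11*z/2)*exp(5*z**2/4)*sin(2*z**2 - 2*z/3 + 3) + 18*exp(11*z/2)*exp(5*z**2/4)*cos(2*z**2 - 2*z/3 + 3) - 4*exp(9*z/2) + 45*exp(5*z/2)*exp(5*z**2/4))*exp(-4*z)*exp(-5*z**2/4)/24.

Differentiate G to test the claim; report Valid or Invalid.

Valid. The derivative of G reproduces f.

d/dz[G] = (-48*z*exp(11*z/2)*exp(5*z**2/4)*sin(2*z**2 - 2*z/3 + 3) + 20*z*exp(9*z/2) + 8*exp(11*z/2)*exp(5*z**2/4)*sin(2*z**2 - 2*z/3 + 3) + 18*exp(11*z/2)*exp(5*z**2/4)*cos(2*z**2 - 2*z/3 + 3) - 4*exp(9*z/2) + 45*exp(5*z/2)*exp(5*z**2/4))*exp(-4*z)*exp(-5*z**2/4)/24
This equals f(z) exactly, so the claim holds.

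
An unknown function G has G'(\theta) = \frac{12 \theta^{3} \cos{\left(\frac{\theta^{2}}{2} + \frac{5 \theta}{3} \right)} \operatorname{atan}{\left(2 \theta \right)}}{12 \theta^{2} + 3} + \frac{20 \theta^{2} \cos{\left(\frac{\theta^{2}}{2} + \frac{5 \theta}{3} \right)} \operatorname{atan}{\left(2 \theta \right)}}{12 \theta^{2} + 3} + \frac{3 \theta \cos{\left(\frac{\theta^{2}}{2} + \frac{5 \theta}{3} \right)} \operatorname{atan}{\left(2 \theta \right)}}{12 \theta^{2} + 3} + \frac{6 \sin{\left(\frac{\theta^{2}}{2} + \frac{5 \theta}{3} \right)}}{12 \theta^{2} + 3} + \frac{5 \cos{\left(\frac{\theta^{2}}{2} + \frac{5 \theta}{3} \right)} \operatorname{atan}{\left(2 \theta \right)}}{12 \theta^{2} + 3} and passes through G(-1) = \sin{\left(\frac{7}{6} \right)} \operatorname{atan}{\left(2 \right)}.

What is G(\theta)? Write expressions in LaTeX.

G(\theta) = \sin{\left(\frac{\theta^{2}}{2} + \frac{5 \theta}{3} \right)} \operatorname{atan}{\left(2 \theta \right)}

G'(\theta) has the shape u'v + uv' for u = \operatorname{atan}{\left(2 \theta \right)} and v = \sin{\left(\frac{\theta^{2}}{2} + \frac{5 \theta}{3} \right)} — it is the derivative of the product u*v.
A general antiderivative is \sin{\left(\frac{\theta^{2}}{2} + \frac{5 \theta}{3} \right)} \operatorname{atan}{\left(2 \theta \right)} + C.
The condition gives C = \sin{\left(\frac{7}{6} \right)} \operatorname{atan}{\left(2 \right)} - (\sin{\left(\frac{7}{6} \right)} \operatorname{atan}{\left(2 \right)}) = 0.
So G(\theta) = \sin{\left(\frac{\theta^{2}}{2} + \frac{5 \theta}{3} \right)} \operatorname{atan}{\left(2 \theta \right)}.
Check: d/d\theta[\sin{\left(\frac{\theta^{2}}{2} + \frac{5 \theta}{3} \right)} \operatorname{atan}{\left(2 \theta \right)}] = \frac{12 \theta^{3} \cos{\left(\frac{\theta^{2}}{2} + \frac{5 \theta}{3} \right)} \operatorname{atan}{\left(2 \theta \right)} + 20 \theta^{2} \cos{\left(\frac{\theta^{2}}{2} + \frac{5 \theta}{3} \right)} \operatorname{atan}{\left(2 \theta \right)} + 3 \theta \cos{\left(\frac{\theta^{2}}{2} + \frac{5 \theta}{3} \right)} \operatorname{atan}{\left(2 \theta \right)} + 6 \sin{\left(\frac{\theta^{2}}{2} + \frac{5 \theta}{3} \right)} + 5 \cos{\left(\frac{\theta^{2}}{2} + \frac{5 \theta}{3} \right)} \operatorname{atan}{\left(2 \theta \right)}}{12 \theta^{2} + 3}, which equals G'(\theta).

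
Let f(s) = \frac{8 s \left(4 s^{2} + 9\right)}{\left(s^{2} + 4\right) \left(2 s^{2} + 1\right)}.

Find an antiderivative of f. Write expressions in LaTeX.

The substitution u = \frac{s^{4}}{3} + \frac{3 s^{2}}{2} + \frac{2}{3} works: f is exactly (dF/du)*(du/ds) for that inner function.
Check: d/ds[4 \log{\left(2 s^{4} + 9 s^{2} + 4 \right)}] = \frac{32 s^{3} + 72 s}{2 s^{4} + 9 s^{2} + 4}, which equals f(s).

An antiderivative is F(s) = 4 \log{\left(2 s^{4} + 9 s^{2} + 4 \right)}.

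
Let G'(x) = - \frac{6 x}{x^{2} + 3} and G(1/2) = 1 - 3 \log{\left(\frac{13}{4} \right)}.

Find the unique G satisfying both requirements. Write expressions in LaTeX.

G(x) = 1 - 3 \log{\left(x^{2} + 3 \right)}

G'(x) matches the chain-rule pattern g'(h)*h' with inner function h(x) = x^{2} + 3; substituting u = h(x) collapses the integral.
A general antiderivative is - 3 \log{\left(x^{2} + 3 \right)} + C.
The condition gives C = 1 - 3 \log{\left(\frac{13}{4} \right)} - (- 3 \log{\left(\frac{13}{4} \right)}) = 1.
So G(x) = 1 - 3 \log{\left(x^{2} + 3 \right)}.
Check: d/dx[1 - 3 \log{\left(x^{2} + 3 \right)}] = - \frac{6 x}{x^{2} + 3} = G'(x).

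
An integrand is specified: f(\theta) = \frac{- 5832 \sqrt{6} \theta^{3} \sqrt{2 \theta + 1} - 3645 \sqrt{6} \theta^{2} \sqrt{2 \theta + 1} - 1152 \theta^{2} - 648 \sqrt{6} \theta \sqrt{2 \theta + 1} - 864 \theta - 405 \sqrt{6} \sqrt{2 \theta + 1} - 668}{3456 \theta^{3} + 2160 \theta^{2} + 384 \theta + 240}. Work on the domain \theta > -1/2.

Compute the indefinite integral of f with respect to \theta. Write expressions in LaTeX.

Since d/d\theta undoes antidifferentiation here, F'(\theta) = f(\theta) is required of F(\theta).
Check: d/d\theta[\frac{\sqrt{2} \left(- 54 \sqrt{3} \theta \sqrt{2 \theta + 1} - 27 \sqrt{3} \sqrt{2 \theta + 1} - 8 \sqrt{2} \log{\left(4 \theta + \frac{5}{2} \right)} - 18 \sqrt{2} \operatorname{atan}{\left(3 \theta \right)}\right)}{48}] = \frac{- 11664 \sqrt{6} \theta^{4} - 13122 \sqrt{6} \theta^{3} - 1152 \theta^{2} \sqrt{2 \theta + 1} - 4941 \sqrt{6} \theta^{2} - 864 \theta \sqrt{2 \theta + 1} - 1458 \sqrt{6} \theta - 668 \sqrt{2 \theta + 1} - 405 \sqrt{6}}{3456 \theta^{3} \sqrt{2 \theta + 1} + 2160 \theta^{2} \sqrt{2 \theta + 1} + 384 \theta \sqrt{2 \theta + 1} + 240 \sqrt{2 \theta + 1}}, which equals f(\theta).

F(\theta) = \frac{\sqrt{2} \left(- 54 \sqrt{3} \theta \sqrt{2 \theta + 1} - 27 \sqrt{3} \sqrt{2 \theta + 1} - 8 \sqrt{2} \log{\left(4 \theta + \frac{5}{2} \right)} - 18 \sqrt{2} \operatorname{atan}{\left(3 \theta \right)}\right)}{48} + C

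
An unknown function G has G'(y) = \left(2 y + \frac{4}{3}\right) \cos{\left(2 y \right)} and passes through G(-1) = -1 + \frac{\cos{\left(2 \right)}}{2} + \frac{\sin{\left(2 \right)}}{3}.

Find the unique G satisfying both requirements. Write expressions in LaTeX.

Whatever form G(y) takes, its d/dy must return the stated G'(y).
A general antiderivative is y \sin{\left(2 y \right)} + \frac{2 \sin{\left(2 y \right)}}{3} + \frac{\cos{\left(2 y \right)}}{2} + C.
The condition gives C = -1 + \frac{\cos{\left(2 \right)}}{2} + \frac{\sin{\left(2 \right)}}{3} - (\frac{\cos{\left(2 \right)}}{2} + \frac{\sin{\left(2 \right)}}{3}) = -1.
So G(y) = y \sin{\left(2 y \right)} + \frac{2 \sin{\left(2 y \right)}}{3} + \frac{\cos{\left(2 y \right)}}{2} - 1.
Check: d/dy[y \sin{\left(2 y \right)} + \frac{2 \sin{\left(2 y \right)}}{3} + \frac{\cos{\left(2 y \right)}}{2} - 1] = 2 y \cos{\left(2 y \right)} + \frac{4 \cos{\left(2 y \right)}}{3}, which equals G'(y).

G(y) = y \sin{\left(2 y \right)} + \frac{2 \sin{\left(2 y \right)}}{3} + \frac{\cos{\left(2 y \right)}}{2} - 1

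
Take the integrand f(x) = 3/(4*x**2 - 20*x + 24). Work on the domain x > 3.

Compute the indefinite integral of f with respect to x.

The denominator factors as 4*(x - 3)*(x - 2); partial fractions split f into directly integrable pieces: -3/(4*(x - 2)) + 3/(4*(x - 3)).
Check: d/dx[3*log(x - 3)/4 - 3*log(x - 2)/4] = 3/(4*x**2 - 20*x + 24) = f(x).

F(x) = 3*log(x - 3)/4 - 3*log(x - 2)/4 + C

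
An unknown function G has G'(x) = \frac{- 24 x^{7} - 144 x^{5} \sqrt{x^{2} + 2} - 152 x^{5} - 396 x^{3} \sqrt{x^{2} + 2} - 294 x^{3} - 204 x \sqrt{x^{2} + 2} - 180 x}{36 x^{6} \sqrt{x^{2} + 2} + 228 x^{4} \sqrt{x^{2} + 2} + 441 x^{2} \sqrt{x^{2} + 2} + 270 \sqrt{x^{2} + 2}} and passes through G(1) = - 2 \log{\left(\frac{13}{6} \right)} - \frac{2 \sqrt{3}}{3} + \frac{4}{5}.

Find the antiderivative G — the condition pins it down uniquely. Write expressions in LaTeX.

Since d/dx undoes antidifferentiation here, G(x) must give back the stated G'(x).
A general antiderivative is - \frac{2 \sqrt{x^{2} + 2}}{3} - 2 \log{\left(\frac{x^{2}}{2} + \frac{5}{3} \right)} - \frac{1}{2 x^{2} + 3} + C.
The condition gives C = - 2 \log{\left(\frac{13}{6} \right)} - \frac{2 \sqrt{3}}{3} + \frac{4}{5} - (- 2 \log{\left(\frac{13}{6} \right)} - \frac{2 \sqrt{3}}{3} - \frac{1}{5}) = 1.
So G(x) = \frac{2 \left(3 x^{2} - \sqrt{x^{2} + 2} \left(2 x^{2} + 3\right) - 3 \left(2 x^{2} + 3\right) \log{\left(\frac{x^{2}}{2} + \frac{5}{3} \right)} + 3\right)}{3 \left(2 x^{2} + 3\right)}.
Check: d/dx[\frac{2 \left(3 x^{2} - \sqrt{x^{2} + 2} \left(2 x^{2} + 3\right) - 3 \left(2 x^{2} + 3\right) \log{\left(\frac{x^{2}}{2} + \frac{5}{3} \right)} + 3\right)}{3 \left(2 x^{2} + 3\right)}] = \frac{- 24 x^{7} - 144 x^{5} \sqrt{x^{2} + 2} - 152 x^{5} - 396 x^{3} \sqrt{x^{2} + 2} - 294 x^{3} - 204 x \sqrt{x^{2} + 2} - 180 x}{36 x^{6} \sqrt{x^{2} + 2} + 228 x^{4} \sqrt{x^{2} + 2} + 441 x^{2} \sqrt{x^{2} + 2} + 270 \sqrt{x^{2} + 2}} = G'(x).

G(x) = \frac{2 \left(3 x^{2} - \sqrt{x^{2} + 2} \left(2 x^{2} + 3\right) - 3 \left(2 x^{2} + 3\right) \log{\left(\frac{x^{2}}{2} + \frac{5}{3} \right)} + 3\right)}{3 \left(2 x^{2} + 3\right)}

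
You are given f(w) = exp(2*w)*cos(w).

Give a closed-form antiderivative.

An antiderivative is F(w) = exp(2*w)*sin(w)/5 + 2*exp(2*w)*cos(w)/5.

Check any antiderivative F(w) by computing F'(w) and comparing it with f(w).
Check: d/dw[exp(2*w)*sin(w)/5 + 2*exp(2*w)*cos(w)/5] = exp(2*w)*cos(w) = f(w).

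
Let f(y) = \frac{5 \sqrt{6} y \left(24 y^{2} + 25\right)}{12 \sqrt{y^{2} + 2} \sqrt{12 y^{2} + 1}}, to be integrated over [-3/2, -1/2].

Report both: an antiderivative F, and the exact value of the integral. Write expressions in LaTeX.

Antiderivative: F(y) = \frac{5 \sqrt{6} \sqrt{y^{2} + 2} \sqrt{12 y^{2} + 1}}{12}; value = - \frac{5 \sqrt{714}}{12} + \frac{5 \sqrt{6}}{4}

f has the shape u'v + uv' for u = \frac{5 \sqrt{\frac{y^{2}}{2} + 1}}{2} and v = \sqrt{4 y^{2} + \frac{1}{3}} — it is the derivative of the product u*v.
F(y) = \frac{5 \sqrt{6} \sqrt{y^{2} + 2} \sqrt{12 y^{2} + 1}}{12} is an antiderivative of f.
Check: d/dy[\frac{5 \sqrt{6} \sqrt{y^{2} + 2} \sqrt{12 y^{2} + 1}}{12}] = \frac{120 \sqrt{6} y^{3} + 125 \sqrt{6} y}{12 \sqrt{y^{2} + 2} \sqrt{12 y^{2} + 1}}, which equals f(y).
F(-1/2) = \frac{5 \sqrt{6}}{4}; F(-3/2) = \frac{5 \sqrt{714}}{12}.
Integral = F(-1/2) - F(-3/2) = - \frac{5 \sqrt{714}}{12} + \frac{5 \sqrt{6}}{4}.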